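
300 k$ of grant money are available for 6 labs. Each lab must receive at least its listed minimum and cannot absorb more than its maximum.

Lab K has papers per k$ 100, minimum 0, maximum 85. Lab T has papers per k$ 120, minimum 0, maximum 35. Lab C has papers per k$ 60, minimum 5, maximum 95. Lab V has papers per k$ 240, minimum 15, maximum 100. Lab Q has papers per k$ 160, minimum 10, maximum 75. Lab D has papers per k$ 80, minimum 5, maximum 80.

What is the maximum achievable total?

Meeting every minimum uses 0+0+5+15+10+5 = 35 k$, leaving 265.
Order the labs by papers per k$: Lab V 240 > Lab Q 160 > Lab T 120 > Lab K 100 > Lab D 80 > Lab C 60.
Give Lab V 85 more to hit its cap of 100 ; 180 left.
Lab Q takes 65 more to reach its cap of 75 ; 115 left.
Lab T takes 35 more to reach its cap of 35 ; 80 left.
Lab K has room for 85 more but only 80 remain, so it gets 80.
Total = 100×80 + 120×35 + 60×5 + 240×100 + 160×75 + 80×5 = 48900.

48900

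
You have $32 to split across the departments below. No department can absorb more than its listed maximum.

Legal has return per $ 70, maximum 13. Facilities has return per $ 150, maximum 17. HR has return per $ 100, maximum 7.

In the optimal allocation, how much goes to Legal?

8

Rank by return per $: Facilities 150 > HR 100 > Legal 70.
Give Facilities 17 to hit its cap of 17 — 15 left.
Give HR 7 to hit its cap of 7 — 8 left.
Legal: +8 (room for 13) → 8. Pool exhausted.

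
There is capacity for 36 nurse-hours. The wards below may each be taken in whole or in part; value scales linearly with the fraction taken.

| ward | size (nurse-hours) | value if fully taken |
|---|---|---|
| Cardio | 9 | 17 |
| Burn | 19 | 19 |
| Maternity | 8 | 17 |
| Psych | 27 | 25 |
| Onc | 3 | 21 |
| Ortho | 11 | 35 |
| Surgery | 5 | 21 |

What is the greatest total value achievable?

111

Rank by value-to-size ratio: Onc 21/3≈7, Surgery 21/5≈4.2, Ortho 35/11≈3.18, Maternity 17/8≈2.12, Cardio 17/9≈1.89, Burn 19/19≈1, Psych 25/27≈0.926.
Take all of Onc (3 nurse-hours, value 21) → 33 nurse-hours left.
Take all of Surgery (5 nurse-hours, value 21) → 28 nurse-hours left.
Take all of Ortho (11 nurse-hours, value 35) → 17 nurse-hours left.
Maternity: take in full, 8 nurse-hours for value 17 → 9 left.
Cardio: take in full, 9 nurse-hours for value 17 → 0 left.
Total value = 111.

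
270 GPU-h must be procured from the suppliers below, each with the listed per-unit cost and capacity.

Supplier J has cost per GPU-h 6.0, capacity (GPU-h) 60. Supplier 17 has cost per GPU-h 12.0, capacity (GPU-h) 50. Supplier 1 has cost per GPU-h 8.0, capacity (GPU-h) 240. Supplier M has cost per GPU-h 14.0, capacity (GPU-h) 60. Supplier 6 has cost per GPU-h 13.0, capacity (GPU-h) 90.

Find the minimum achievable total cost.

Fill from the cheapest supplier first.
Supplier J (6.0): use full 60 → 210 GPU-h to go.
Take 210 from Supplier 1 at 8.0 to finish.
Supplier 17, Supplier 6, Supplier M: unused.
Cost = 60×6.0 + 210×8.0 = 2040.

2040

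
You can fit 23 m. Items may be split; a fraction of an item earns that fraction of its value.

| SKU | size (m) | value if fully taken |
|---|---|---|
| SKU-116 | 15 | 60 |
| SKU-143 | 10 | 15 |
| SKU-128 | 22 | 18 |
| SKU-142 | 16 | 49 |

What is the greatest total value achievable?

Rank by value-to-size ratio: SKU-116 60/15≈4, SKU-142 49/16≈3.06, SKU-143 15/10≈1.5, SKU-128 18/22≈0.818.
SKU-116: take in full, 15 m for value 60 — 8 left.
Fill the last 8 m with part of SKU-142: 8/16 of it earns 24.5.
Total value = 84.5.

84.5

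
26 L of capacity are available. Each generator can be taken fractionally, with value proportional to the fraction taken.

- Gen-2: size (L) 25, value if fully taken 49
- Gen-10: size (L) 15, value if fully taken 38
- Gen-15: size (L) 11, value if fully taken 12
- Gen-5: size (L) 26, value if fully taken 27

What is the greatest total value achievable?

Sort by value density: Gen-10 38/15≈2.53, Gen-2 49/25≈1.96, Gen-15 12/11≈1.09, Gen-5 27/26≈1.04.
All 15 L of Gen-10 fit (value 38) → 11 remain.
Fill the last 11 L with part of Gen-2: 11/25 of it earns 21.56.
Total value = 59.56.

59.56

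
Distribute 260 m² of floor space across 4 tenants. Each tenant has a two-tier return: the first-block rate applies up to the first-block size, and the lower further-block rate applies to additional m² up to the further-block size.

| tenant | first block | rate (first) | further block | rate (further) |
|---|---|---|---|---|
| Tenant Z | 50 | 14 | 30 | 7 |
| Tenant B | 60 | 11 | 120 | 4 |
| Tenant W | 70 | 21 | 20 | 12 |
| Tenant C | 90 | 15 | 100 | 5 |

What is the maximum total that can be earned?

4090

Rank every tier by rate: Tenant W/tier1 21 > Tenant C/tier1 15 > Tenant Z/tier1 14 > Tenant W/tier2 12 > Tenant B/tier1 11 > Tenant Z/tier2 7 > Tenant C/tier2 5 > Tenant B/tier2 4.
Tenant W/tier1 (21): +70 ; 190 left.
Fill Tenant C tier1 block (90 at 15) ; 100 left.
Tenant Z/tier1 (14): +50 ; 50 left.
Tenant W tier2 at 12: fill all 20 ; 30 left.
30 remain; put them into Tenant B tier1 at 11.
Total = 21×70 + 15×90 + 14×50 + 12×20 + 11×30 = 4090.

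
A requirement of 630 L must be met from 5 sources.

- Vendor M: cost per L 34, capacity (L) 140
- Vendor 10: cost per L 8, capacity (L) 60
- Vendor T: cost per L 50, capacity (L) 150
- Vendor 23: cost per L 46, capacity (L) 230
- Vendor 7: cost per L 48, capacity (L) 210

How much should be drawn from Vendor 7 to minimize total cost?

200

Cheapest first:
Take 60 from Vendor 10 at 8 ; need 570 more.
Take 140 from Vendor M at 34 ; need 430 more.
Vendor 23 at 46: take all 230 L ; 200 still needed.
Take 200 from Vendor 7 at 48 to finish.
Vendor T: unused.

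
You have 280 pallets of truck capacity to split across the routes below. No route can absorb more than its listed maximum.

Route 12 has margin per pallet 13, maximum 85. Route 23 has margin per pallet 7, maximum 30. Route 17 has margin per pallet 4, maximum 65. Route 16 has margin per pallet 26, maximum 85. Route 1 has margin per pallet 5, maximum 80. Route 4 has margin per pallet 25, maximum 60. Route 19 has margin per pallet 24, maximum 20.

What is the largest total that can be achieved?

5505

Order the routes by margin per pallet: Route 16 26 > Route 4 25 > Route 19 24 > Route 12 13 > Route 23 7 > Route 1 5 > Route 17 4.
Route 16 takes 85 to reach its cap of 85 → 195 left.
Give Route 4 60 to hit its cap of 60 → 135 left.
Route 19: +20 to 20 (cap) → 115 left.
Route 12 takes 85 to reach its cap of 85 → 30 left.
Route 23 takes 30 to reach its cap of 30 → 0 left.
Total = 13×85 + 7×30 + 26×85 + 25×60 + 24×20 = 5505.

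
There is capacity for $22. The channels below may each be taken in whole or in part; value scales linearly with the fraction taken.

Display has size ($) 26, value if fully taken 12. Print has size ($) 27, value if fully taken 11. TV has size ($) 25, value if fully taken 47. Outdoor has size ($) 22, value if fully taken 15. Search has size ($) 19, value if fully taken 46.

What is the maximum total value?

Best value per unit of size first: Search 46/19≈2.42, TV 47/25≈1.88, Outdoor 15/22≈0.682, Display 12/26≈0.462, Print 11/27≈0.407.
Search: take in full, 19 $ for value 46 — 3 left.
Only 3 $ remain; take 3/25 of TV for value 47×3/25 = 5.64.
Total value = 51.64.

51.64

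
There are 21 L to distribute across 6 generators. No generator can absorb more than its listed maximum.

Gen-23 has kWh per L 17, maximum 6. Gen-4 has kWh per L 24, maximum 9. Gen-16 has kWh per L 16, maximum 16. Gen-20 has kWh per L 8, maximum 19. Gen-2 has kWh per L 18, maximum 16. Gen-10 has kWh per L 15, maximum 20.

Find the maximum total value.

Order the generators by kWh per L: Gen-4 24 > Gen-2 18 > Gen-23 17 > Gen-16 16 > Gen-10 15 > Gen-20 8.
Gen-4: +9 to 9 (cap) — 12 left.
Gen-2: +12 (room for 16) → 12. Pool exhausted.
Total = 24×9 + 18×12 = 432.

432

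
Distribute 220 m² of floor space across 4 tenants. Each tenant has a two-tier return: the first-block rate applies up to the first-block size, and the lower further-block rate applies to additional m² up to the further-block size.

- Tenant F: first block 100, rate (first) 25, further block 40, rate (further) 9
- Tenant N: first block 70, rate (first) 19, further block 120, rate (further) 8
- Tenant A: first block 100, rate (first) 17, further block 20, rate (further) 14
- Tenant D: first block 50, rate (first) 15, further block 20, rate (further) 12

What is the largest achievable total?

4680

Order all 8 blocks by rate: Tenant F/first 25 > Tenant N/first 19 > Tenant A/first 17 > Tenant D/first 15 > Tenant A/second 14 > Tenant D/second 12 > Tenant F/second 9 > Tenant N/second 8.
Tenant F/first (25): +100 — 120 left.
Tenant N first at 19: fill all 70 — 50 left.
Tenant A first at 17: only 50 left, fill 50.
Total = 25×100 + 19×70 + 17×50 = 4680.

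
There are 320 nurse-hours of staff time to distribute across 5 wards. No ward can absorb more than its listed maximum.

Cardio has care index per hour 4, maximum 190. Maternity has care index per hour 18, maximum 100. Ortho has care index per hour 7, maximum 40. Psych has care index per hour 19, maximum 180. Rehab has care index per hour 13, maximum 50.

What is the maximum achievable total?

5740

Highest care index per hour first: Psych 19 > Maternity 18 > Rehab 13 > Ortho 7 > Cardio 4.
Psych takes 180 to reach its cap of 180 — 140 left.
Give Maternity 100 to hit its cap of 100 — 40 left.
Only 40 left; Rehab takes them to reach 40.
Total = 18×100 + 19×180 + 13×40 = 5740.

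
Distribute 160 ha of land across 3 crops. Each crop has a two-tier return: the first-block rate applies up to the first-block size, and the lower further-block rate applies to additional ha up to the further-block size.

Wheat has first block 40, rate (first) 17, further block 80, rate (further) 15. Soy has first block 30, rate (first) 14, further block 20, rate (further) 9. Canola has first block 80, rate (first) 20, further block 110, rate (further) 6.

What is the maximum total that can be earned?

Order all 6 blocks by rate: Canola/first 20 > Wheat/first 17 > Wheat/second 15 > Soy/first 14 > Soy/second 9 > Canola/second 6.
Fill Canola first block (80 at 20) → 80 left.
Wheat/first (17): +40 → 40 left.
40 remain; put them into Wheat second at 15.
Total = 20×80 + 17×40 + 15×40 = 2880.

2880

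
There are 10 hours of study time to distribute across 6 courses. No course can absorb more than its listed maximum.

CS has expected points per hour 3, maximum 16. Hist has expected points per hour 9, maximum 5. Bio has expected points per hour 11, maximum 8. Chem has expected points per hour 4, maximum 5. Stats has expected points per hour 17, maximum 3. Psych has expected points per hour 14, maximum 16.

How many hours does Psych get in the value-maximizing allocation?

Order the courses by expected points per hour: Stats 17 > Psych 14 > Bio 11 > Hist 9 > Chem 4 > CS 3.
Stats takes 3 to reach its cap of 3 — 7 left.
Psych has room for 16 but only 7 remain, so it gets 7.

7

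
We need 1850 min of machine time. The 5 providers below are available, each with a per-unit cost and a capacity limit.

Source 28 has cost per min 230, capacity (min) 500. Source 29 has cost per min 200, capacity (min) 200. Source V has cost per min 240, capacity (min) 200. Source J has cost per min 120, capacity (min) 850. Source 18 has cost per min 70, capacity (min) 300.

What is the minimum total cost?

Cheapest first:
Take 300 from Source 18 at 70 — need 1550 more.
Source J (120): use full 850 — 700 min to go.
Take 200 from Source 29 at 200 — need 500 more.
Source 28 at 230: take all 500 min — 0 still needed.
Source V: unused.
Cost = 300×70 + 850×120 + 200×200 + 500×230 = 278000.

278000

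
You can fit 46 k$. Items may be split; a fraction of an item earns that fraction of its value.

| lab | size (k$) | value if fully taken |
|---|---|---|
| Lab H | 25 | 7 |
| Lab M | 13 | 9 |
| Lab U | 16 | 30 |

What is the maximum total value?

43.76

Best value per unit of size first: Lab U 30/16≈1.88, Lab M 9/13≈0.692, Lab H 7/25≈0.28.
Take all of Lab U (16 k$, value 30) — 30 k$ left.
Take all of Lab M (13 k$, value 9) — 17 k$ left.
Fill the last 17 k$ with part of Lab H: 17/25 of it earns 4.76.
Total value = 43.76.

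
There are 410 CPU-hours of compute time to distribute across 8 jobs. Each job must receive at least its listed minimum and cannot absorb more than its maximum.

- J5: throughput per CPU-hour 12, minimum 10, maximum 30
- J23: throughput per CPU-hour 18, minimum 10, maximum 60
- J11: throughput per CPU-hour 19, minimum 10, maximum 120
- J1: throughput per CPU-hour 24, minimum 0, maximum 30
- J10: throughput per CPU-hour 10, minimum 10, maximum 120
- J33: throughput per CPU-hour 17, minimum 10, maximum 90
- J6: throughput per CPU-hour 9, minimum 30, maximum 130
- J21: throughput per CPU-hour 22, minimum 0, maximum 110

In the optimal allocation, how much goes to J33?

Meeting every minimum uses 10+10+10+0+10+10+30+0 = 80 CPU-hours, leaving 330.
Rank by throughput per CPU-hour: J1 24 > J21 22 > J11 19 > J23 18 > J33 17 > J5 12 > J10 10 > J6 9.
J1 takes 30 more to reach its cap of 30 → 300 left.
Give J21 110 more to hit its cap of 110 → 190 left.
Give J11 110 more to hit its cap of 120 → 80 left.
J23: +50 to 60 (cap) → 30 left.
J33 has room for 80 more but only 30 remain, so it gets 40.

40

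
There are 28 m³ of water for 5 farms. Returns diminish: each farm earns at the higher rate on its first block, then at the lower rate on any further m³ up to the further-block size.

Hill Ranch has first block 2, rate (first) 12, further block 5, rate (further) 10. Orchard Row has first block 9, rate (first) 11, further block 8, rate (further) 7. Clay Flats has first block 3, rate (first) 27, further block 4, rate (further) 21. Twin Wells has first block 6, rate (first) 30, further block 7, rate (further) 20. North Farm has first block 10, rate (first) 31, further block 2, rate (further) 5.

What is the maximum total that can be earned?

755

Treat each block as its own option and order by rate: North Farm/T1 31 > Twin Wells/T1 30 > Clay Flats/T1 27 > Clay Flats/T2 21 > Twin Wells/T2 20 > Hill Ranch/T1 12 > Orchard Row/T1 11 > Hill Ranch/T2 10 > Orchard Row/T2 7 > North Farm/T2 5.
Fill North Farm T1 block (10 at 31) — 18 left.
Twin Wells/T1 (30): +6 — 12 left.
Clay Flats/T1 (27): +3 — 9 left.
Clay Flats/T2 (21): +4 — 5 left.
Twin Wells T2 at 20: only 5 left, fill 5.
Total = 31×10 + 30×6 + 27×3 + 21×4 + 20×5 = 755.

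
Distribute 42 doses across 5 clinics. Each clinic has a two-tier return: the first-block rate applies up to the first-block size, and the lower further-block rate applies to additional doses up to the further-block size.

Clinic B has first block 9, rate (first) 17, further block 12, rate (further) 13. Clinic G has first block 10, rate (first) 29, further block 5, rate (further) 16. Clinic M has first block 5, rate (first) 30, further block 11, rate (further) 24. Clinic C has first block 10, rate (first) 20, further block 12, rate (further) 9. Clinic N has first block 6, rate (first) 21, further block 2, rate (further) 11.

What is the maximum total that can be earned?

Order all 10 blocks by rate: Clinic M/first 30 > Clinic G/first 29 > Clinic M/second 24 > Clinic N/first 21 > Clinic C/first 20 > Clinic B/first 17 > Clinic G/second 16 > Clinic B/second 13 > Clinic N/second 11 > Clinic C/second 9.
Clinic M first at 30: fill all 5 ; 37 left.
Clinic G/first (29): +10 ; 27 left.
Fill Clinic M second block (11 at 24) ; 16 left.
Fill Clinic N first block (6 at 21) ; 10 left.
Fill Clinic C first block (10 at 20) ; 0 left.
Total = 30×5 + 29×10 + 24×11 + 21×6 + 20×10 = 1030.

1030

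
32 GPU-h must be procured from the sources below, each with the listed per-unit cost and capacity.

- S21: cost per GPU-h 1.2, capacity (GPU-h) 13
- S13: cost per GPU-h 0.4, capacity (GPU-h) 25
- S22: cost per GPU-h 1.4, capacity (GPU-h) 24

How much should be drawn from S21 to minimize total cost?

7

Cheapest first:
S13 (0.4): use full 25 ; 7 GPU-h to go.
S21 at 1.2: take 7 of its 13 ; requirement met.
S22: unused.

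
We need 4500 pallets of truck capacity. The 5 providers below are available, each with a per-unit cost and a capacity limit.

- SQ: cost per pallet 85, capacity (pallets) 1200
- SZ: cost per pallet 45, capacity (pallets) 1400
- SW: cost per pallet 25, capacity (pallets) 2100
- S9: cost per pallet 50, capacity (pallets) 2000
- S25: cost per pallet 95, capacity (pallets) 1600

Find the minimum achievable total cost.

165500

Cheapest first:
SW (25): use full 2100 → 2400 pallets to go.
SZ at 45: take all 1400 pallets → 1000 still needed.
Take 1000 from S9 at 50 to finish.
SQ, S25: unused.
Cost = 2100×25 + 1400×45 + 1000×50 = 165500.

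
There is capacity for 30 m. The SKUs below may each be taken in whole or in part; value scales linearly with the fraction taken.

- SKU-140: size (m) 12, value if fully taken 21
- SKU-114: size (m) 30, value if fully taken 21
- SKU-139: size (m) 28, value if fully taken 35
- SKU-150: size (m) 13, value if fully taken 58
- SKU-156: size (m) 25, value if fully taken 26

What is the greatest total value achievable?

85.25

Rank by value-to-size ratio: SKU-150 58/13≈4.46, SKU-140 21/12≈1.75, SKU-139 35/28≈1.25, SKU-156 26/25≈1.04, SKU-114 21/30≈0.7.
Take all of SKU-150 (13 m, value 58) ; 17 m left.
All 12 m of SKU-140 fit (value 21) ; 5 remain.
Only 5 m remain; take 5/28 of SKU-139 for value 35×5/28 = 6.25.
Total value = 85.25.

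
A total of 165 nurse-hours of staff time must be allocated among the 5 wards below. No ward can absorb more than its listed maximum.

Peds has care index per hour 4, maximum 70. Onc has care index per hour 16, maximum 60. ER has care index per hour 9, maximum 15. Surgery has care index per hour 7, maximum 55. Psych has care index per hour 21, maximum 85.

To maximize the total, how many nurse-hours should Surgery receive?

5

Order the wards by care index per hour: Psych 21 > Onc 16 > ER 9 > Surgery 7 > Peds 4.
Psych takes 85 to reach its cap of 85 ; 80 left.
Onc takes 60 to reach its cap of 60 ; 20 left.
Give ER 15 to hit its cap of 15 ; 5 left.
Surgery: +5 (room for 55) → 5. Pool exhausted.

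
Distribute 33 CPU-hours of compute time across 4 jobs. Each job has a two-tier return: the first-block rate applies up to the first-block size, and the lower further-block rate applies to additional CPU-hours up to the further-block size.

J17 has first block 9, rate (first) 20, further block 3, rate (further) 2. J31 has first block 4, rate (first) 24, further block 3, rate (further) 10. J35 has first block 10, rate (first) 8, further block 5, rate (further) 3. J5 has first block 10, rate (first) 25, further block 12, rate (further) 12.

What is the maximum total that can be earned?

Rank every tier by rate: J5/T1 25 > J31/T1 24 > J17/T1 20 > J5/T2 12 > J31/T2 10 > J35/T1 8 > J35/T2 3 > J17/T2 2.
Fill J5 T1 block (10 at 25) → 23 left.
Fill J31 T1 block (4 at 24) → 19 left.
J17 T1 at 20: fill all 9 → 10 left.
10 remain; put them into J5 T2 at 12.
Total = 25×10 + 24×4 + 20×9 + 12×10 = 646.

646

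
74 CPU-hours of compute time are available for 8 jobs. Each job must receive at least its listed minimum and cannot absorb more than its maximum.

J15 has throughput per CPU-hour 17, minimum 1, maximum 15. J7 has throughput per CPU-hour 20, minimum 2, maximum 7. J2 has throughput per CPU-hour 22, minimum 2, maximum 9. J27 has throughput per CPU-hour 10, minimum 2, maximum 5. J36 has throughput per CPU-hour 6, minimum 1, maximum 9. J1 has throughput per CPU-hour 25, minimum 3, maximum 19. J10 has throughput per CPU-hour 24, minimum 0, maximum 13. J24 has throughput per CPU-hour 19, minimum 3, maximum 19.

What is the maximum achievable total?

Meeting every minimum uses 1+2+2+2+1+3+0+3 = 14 CPU-hours, leaving 60.
Order the jobs by throughput per CPU-hour: J1 25 > J10 24 > J2 22 > J7 20 > J24 19 > J15 17 > J27 10 > J36 6.
J1 takes 16 more to reach its cap of 19 ; 44 left.
J10: +13 to 13 (cap) ; 31 left.
Give J2 7 more to hit its cap of 9 ; 24 left.
J7: +5 to 7 (cap) ; 19 left.
J24: +16 to 19 (cap) ; 3 left.
J15 has room for 14 more but only 3 remain, so it gets 4.
Total = 17×4 + 20×7 + 22×9 + 10×2 + 6×1 + 25×19 + 24×13 + 19×19 = 1580.

1580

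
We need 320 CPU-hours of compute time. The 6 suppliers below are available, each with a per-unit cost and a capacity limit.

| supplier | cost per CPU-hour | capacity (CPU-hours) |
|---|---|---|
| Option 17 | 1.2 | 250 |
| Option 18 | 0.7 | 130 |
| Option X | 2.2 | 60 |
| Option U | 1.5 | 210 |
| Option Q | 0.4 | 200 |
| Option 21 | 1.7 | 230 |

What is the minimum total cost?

Fill from the cheapest supplier first.
Take 200 from Option Q at 0.4 ; need 120 more.
Option 18 at 0.7: take 120 of its 130 ; requirement met.
Option 17, Option U, Option 21, Option X: unused.
Cost = 200×0.4 + 120×0.7 = 164.

164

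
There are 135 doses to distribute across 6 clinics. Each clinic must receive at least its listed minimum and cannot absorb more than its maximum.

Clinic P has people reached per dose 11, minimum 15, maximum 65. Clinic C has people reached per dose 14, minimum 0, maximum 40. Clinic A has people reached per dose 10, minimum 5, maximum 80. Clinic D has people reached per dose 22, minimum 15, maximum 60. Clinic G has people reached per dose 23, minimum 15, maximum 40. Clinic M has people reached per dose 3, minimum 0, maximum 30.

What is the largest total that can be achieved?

2665

Meeting every minimum uses 15+0+5+15+15+0 = 50 doses, leaving 85.
Order the clinics by people reached per dose: Clinic G 23 > Clinic D 22 > Clinic C 14 > Clinic P 11 > Clinic A 10 > Clinic M 3.
Give Clinic G 25 more to hit its cap of 40 → 60 left.
Clinic D: +45 to 60 (cap) → 15 left.
Only 15 left; Clinic C takes them to reach 15.
Total = 11×15 + 14×15 + 10×5 + 22×60 + 23×40 = 2665.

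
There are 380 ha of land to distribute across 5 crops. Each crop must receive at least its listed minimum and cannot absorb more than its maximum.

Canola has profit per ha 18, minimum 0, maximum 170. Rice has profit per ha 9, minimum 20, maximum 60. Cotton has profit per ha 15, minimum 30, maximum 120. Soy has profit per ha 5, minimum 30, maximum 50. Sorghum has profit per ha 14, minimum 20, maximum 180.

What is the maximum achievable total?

Meeting every minimum uses 0+20+30+30+20 = 100 ha, leaving 280.
Rank by profit per ha: Canola 18 > Cotton 15 > Sorghum 14 > Rice 9 > Soy 5.
Canola takes 170 more to reach its cap of 170 ; 110 left.
Give Cotton 90 more to hit its cap of 120 ; 20 left.
Sorghum: +20 (room for 160) → 40. Pool exhausted.
Total = 18×170 + 9×20 + 15×120 + 5×30 + 14×40 = 5750.

5750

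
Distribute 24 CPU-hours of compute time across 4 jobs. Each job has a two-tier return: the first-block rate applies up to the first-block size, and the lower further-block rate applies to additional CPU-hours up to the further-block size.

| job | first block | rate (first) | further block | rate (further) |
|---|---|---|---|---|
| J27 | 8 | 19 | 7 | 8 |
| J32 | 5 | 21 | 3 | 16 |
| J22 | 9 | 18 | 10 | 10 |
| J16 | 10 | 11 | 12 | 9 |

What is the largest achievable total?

Treat each block as its own option and order by rate: J32/first 21 > J27/first 19 > J22/first 18 > J32/second 16 > J16/first 11 > J22/second 10 > J16/second 9 > J27/second 8.
J32 first at 21: fill all 5 → 19 left.
Fill J27 first block (8 at 19) → 11 left.
J22/first (18): +9 → 2 left.
J32 second at 16: only 2 left, fill 2.
Total = 21×5 + 19×8 + 18×9 + 16×2 = 451.

451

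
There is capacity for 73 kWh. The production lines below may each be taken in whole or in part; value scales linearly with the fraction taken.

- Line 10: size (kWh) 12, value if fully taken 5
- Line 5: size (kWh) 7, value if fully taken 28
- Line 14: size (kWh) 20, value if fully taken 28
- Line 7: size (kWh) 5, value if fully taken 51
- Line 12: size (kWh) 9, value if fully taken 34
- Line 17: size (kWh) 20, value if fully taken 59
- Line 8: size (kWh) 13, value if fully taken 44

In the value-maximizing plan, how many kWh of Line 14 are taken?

19

Best value per unit of size first: Line 7 51/5≈10.2, Line 5 28/7≈4, Line 12 34/9≈3.78, Line 8 44/13≈3.38, Line 17 59/20≈2.95, Line 14 28/20≈1.4, Line 10 5/12≈0.417.
All 5 kWh of Line 7 fit (value 51) → 68 remain.
All 7 kWh of Line 5 fit (value 28) → 61 remain.
Take all of Line 12 (9 kWh, value 34) → 52 kWh left.
Take all of Line 8 (13 kWh, value 44) → 39 kWh left.
Line 17: take in full, 20 kWh for value 59 → 19 left.
Only 19 kWh remain; take 19/20 of Line 14 for value 28×19/20 = 26.6.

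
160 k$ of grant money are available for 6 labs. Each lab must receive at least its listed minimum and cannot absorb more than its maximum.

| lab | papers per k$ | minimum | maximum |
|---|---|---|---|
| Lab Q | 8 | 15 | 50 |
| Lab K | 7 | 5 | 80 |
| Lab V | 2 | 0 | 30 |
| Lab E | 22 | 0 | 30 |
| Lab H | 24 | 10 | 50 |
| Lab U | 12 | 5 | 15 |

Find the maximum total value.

Meeting every minimum uses 15+5+0+0+10+5 = 35 k$, leaving 125.
Highest papers per k$ first: Lab H 24 > Lab E 22 > Lab U 12 > Lab Q 8 > Lab K 7 > Lab V 2.
Lab H: +40 to 50 (cap) ; 85 left.
Lab E: +30 to 30 (cap) ; 55 left.
Lab U takes 10 more to reach its cap of 15 ; 45 left.
Give Lab Q 35 more to hit its cap of 50 ; 10 left.
Lab K: +10 (room for 75) → 15. Pool exhausted.
Total = 8×50 + 7×15 + 22×30 + 24×50 + 12×15 = 2545.

2545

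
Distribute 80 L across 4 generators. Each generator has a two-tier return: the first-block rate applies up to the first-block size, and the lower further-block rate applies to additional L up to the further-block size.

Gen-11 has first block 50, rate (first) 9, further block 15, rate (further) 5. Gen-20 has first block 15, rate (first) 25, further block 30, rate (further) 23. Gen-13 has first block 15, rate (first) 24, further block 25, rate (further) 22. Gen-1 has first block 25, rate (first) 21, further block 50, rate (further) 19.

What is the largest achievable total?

1865

Treat each block as its own option and order by rate: Gen-20/tier1 25 > Gen-13/tier1 24 > Gen-20/tier2 23 > Gen-13/tier2 22 > Gen-1/tier1 21 > Gen-1/tier2 19 > Gen-11/tier1 9 > Gen-11/tier2 5.
Gen-20 tier1 at 25: fill all 15 — 65 left.
Gen-13 tier1 at 24: fill all 15 — 50 left.
Gen-20/tier2 (23): +30 — 20 left.
20 remain; put them into Gen-13 tier2 at 22.
Total = 25×15 + 24×15 + 23×30 + 22×20 = 1865.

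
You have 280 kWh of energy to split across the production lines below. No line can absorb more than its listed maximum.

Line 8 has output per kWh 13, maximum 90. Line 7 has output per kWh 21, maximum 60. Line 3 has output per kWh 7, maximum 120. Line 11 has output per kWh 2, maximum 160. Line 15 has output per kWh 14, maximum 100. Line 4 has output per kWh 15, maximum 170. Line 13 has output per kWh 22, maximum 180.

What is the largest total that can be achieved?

Order the production lines by output per kWh: Line 13 22 > Line 7 21 > Line 4 15 > Line 15 14 > Line 8 13 > Line 3 7 > Line 11 2.
Line 13: +180 to 180 (cap) — 100 left.
Give Line 7 60 to hit its cap of 60 — 40 left.
Only 40 left; Line 4 takes them to reach 40.
Total = 21×60 + 15×40 + 22×180 = 5820.

5820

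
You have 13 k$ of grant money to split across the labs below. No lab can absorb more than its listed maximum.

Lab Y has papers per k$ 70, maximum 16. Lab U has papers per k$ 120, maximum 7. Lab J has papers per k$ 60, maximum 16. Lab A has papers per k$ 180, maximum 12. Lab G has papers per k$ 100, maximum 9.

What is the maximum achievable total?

Order the labs by papers per k$: Lab A 180 > Lab U 120 > Lab G 100 > Lab Y 70 > Lab J 60.
Lab A takes 12 to reach its cap of 12 — 1 left.
Only 1 left; Lab U takes them to reach 1.
Total = 120×1 + 180×12 = 2280.

2280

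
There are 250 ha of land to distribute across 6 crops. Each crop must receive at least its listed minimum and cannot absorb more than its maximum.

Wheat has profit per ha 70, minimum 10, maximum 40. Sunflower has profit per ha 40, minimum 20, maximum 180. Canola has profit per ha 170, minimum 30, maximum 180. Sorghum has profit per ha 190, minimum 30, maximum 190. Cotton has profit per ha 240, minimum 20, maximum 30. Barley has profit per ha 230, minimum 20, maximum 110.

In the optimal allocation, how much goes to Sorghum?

50

Meeting every minimum uses 10+20+30+30+20+20 = 130 ha, leaving 120.
Highest profit per ha first: Cotton 240 > Barley 230 > Sorghum 190 > Canola 170 > Wheat 70 > Sunflower 40.
Give Cotton 10 more to hit its cap of 30 → 110 left.
Barley: +90 to 110 (cap) → 20 left.
Sorghum: +20 (room for 160) → 50. Pool exhausted.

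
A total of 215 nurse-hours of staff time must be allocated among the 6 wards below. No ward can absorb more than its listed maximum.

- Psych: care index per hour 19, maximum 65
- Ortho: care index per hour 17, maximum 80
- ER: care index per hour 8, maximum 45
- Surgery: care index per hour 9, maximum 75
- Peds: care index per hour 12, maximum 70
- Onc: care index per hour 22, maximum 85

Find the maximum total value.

Order the wards by care index per hour: Onc 22 > Psych 19 > Ortho 17 > Peds 12 > Surgery 9 > ER 8.
Onc takes 85 to reach its cap of 85 ; 130 left.
Psych: +65 to 65 (cap) ; 65 left.
Ortho has room for 80 but only 65 remain, so it gets 65.
Total = 19×65 + 17×65 + 22×85 = 4210.

4210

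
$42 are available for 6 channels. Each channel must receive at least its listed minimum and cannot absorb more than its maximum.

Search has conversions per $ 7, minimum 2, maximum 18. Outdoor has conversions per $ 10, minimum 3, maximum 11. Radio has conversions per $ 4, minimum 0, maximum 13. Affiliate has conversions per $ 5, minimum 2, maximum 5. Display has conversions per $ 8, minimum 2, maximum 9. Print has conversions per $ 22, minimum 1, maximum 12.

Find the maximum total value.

Meeting every minimum uses 2+3+0+2+2+1 = 10 $, leaving 32.
Order the channels by conversions per $: Print 22 > Outdoor 10 > Display 8 > Search 7 > Affiliate 5 > Radio 4.
Print: +11 to 12 (cap) — 21 left.
Outdoor takes 8 more to reach its cap of 11 — 13 left.
Display takes 7 more to reach its cap of 9 — 6 left.
Search: +6 (room for 16) → 8. Pool exhausted.
Total = 7×8 + 10×11 + 5×2 + 8×9 + 22×12 = 512.

512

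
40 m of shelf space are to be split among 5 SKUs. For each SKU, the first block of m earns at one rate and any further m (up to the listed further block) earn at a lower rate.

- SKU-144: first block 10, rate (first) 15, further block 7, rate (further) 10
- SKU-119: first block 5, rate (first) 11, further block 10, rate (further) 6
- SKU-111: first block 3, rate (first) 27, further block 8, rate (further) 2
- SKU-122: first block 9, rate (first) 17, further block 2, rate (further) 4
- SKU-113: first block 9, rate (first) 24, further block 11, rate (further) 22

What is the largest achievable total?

812

Treat each block as its own option and order by rate: SKU-111/first 27 > SKU-113/first 24 > SKU-113/second 22 > SKU-122/first 17 > SKU-144/first 15 > SKU-119/first 11 > SKU-144/second 10 > SKU-119/second 6 > SKU-122/second 4 > SKU-111/second 2.
SKU-111/first (27): +3 — 37 left.
Fill SKU-113 first block (9 at 24) — 28 left.
SKU-113/second (22): +11 — 17 left.
SKU-122 first at 17: fill all 9 — 8 left.
8 remain; put them into SKU-144 first at 15.
Total = 27×3 + 24×9 + 22×11 + 17×9 + 15×8 = 812.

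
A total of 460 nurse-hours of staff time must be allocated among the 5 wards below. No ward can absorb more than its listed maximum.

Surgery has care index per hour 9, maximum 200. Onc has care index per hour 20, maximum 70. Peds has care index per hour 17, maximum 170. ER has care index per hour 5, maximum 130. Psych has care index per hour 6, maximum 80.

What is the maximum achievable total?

Order the wards by care index per hour: Onc 20 > Peds 17 > Surgery 9 > Psych 6 > ER 5.
Onc takes 70 to reach its cap of 70 ; 390 left.
Peds takes 170 to reach its cap of 170 ; 220 left.
Give Surgery 200 to hit its cap of 200 ; 20 left.
Psych has room for 80 but only 20 remain, so it gets 20.
Total = 9×200 + 20×70 + 17×170 + 6×20 = 6210.

6210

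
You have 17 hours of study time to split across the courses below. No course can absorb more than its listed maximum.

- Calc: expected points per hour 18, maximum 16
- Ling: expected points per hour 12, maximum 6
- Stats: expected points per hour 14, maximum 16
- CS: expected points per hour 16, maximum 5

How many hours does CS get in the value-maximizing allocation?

Highest expected points per hour first: Calc 18 > CS 16 > Stats 14 > Ling 12.
Calc takes 16 to reach its cap of 16 → 1 left.
Only 1 left; CS takes them to reach 1.

1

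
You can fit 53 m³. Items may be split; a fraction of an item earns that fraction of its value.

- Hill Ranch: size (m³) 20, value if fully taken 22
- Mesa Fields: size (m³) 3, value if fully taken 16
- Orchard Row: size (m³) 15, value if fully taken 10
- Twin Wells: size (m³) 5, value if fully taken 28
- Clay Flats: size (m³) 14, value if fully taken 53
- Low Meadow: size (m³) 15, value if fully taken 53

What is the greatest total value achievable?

167.6

Best value per unit of size first: Twin Wells 28/5≈5.6, Mesa Fields 16/3≈5.33, Clay Flats 53/14≈3.79, Low Meadow 53/15≈3.53, Hill Ranch 22/20≈1.1, Orchard Row 10/15≈0.667.
Take all of Twin Wells (5 m³, value 28) → 48 m³ left.
Take all of Mesa Fields (3 m³, value 16) → 45 m³ left.
All 14 m³ of Clay Flats fit (value 53) → 31 remain.
Take all of Low Meadow (15 m³, value 53) → 16 m³ left.
Fill the last 16 m³ with part of Hill Ranch: 16/20 of it earns 17.6.
Total value = 167.6.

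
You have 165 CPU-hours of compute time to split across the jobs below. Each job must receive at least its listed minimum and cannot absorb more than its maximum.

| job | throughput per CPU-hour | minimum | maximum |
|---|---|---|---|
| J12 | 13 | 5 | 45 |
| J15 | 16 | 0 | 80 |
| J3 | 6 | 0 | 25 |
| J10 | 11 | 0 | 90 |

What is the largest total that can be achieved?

2305

Meeting every minimum uses 5+0+0+0 = 5 CPU-hours, leaving 160.
Rank by throughput per CPU-hour: J15 16 > J12 13 > J10 11 > J3 6.
J15 takes 80 more to reach its cap of 80 ; 80 left.
Give J12 40 more to hit its cap of 45 ; 40 left.
J10 has room for 90 more but only 40 remain, so it gets 40.
Total = 13×45 + 16×80 + 11×40 = 2305.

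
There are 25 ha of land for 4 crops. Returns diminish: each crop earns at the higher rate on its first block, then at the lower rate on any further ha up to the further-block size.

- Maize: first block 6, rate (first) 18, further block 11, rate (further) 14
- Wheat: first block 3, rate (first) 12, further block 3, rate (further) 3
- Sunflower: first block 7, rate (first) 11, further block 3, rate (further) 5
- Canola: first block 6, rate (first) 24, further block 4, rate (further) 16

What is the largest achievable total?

Order all 8 blocks by rate: Canola/first 24 > Maize/first 18 > Canola/second 16 > Maize/second 14 > Wheat/first 12 > Sunflower/first 11 > Sunflower/second 5 > Wheat/second 3.
Canola first at 24: fill all 6 → 19 left.
Fill Maize first block (6 at 18) → 13 left.
Canola/second (16): +4 → 9 left.
9 remain; put them into Maize second at 14.
Total = 24×6 + 18×6 + 16×4 + 14×9 = 442.

442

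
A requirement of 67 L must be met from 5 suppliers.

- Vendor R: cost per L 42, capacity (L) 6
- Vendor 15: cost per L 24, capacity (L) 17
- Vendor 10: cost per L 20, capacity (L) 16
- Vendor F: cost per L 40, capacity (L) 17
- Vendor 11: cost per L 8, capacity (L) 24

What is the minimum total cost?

Use suppliers in increasing cost order.
Vendor 11 at 8: take all 24 L — 43 still needed.
Take 16 from Vendor 10 at 20 — need 27 more.
Take 17 from Vendor 15 at 24 — need 10 more.
Take 10 from Vendor F at 40 to finish.
Vendor R: unused.
Cost = 24×8 + 16×20 + 17×24 + 10×40 = 1320.

1320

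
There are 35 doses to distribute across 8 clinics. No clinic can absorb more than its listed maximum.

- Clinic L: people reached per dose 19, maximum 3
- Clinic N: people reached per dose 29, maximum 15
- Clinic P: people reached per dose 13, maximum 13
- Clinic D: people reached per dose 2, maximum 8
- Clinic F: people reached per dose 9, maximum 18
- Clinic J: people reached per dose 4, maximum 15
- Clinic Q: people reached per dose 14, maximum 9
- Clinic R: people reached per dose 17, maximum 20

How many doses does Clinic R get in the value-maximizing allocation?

Order the clinics by people reached per dose: Clinic N 29 > Clinic L 19 > Clinic R 17 > Clinic Q 14 > Clinic P 13 > Clinic F 9 > Clinic J 4 > Clinic D 2.
Give Clinic N 15 to hit its cap of 15 ; 20 left.
Clinic L takes 3 to reach its cap of 3 ; 17 left.
Clinic R has room for 20 but only 17 remain, so it gets 17.

17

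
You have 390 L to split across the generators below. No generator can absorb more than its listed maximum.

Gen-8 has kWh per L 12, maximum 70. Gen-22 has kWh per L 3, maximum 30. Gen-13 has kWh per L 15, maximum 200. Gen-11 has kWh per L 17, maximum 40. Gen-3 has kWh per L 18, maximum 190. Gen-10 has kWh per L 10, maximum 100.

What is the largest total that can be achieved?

Rank by kWh per L: Gen-3 18 > Gen-11 17 > Gen-13 15 > Gen-8 12 > Gen-10 10 > Gen-22 3.
Give Gen-3 190 to hit its cap of 190 → 200 left.
Gen-11: +40 to 40 (cap) → 160 left.
Gen-13: +160 (room for 200) → 160. Pool exhausted.
Total = 15×160 + 17×40 + 18×190 = 6500.

6500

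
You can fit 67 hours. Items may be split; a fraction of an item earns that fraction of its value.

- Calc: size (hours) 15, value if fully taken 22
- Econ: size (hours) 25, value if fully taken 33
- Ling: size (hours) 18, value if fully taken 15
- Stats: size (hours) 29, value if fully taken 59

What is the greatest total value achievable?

Best value per unit of size first: Stats 59/29≈2.03, Calc 22/15≈1.47, Econ 33/25≈1.32, Ling 15/18≈0.833.
Stats: take in full, 29 hours for value 59 — 38 left.
All 15 hours of Calc fit (value 22) — 23 remain.
23 hours left: a 23/25 share of Econ gives 33×23/25 = 30.36.
Total value = 111.36.

111.36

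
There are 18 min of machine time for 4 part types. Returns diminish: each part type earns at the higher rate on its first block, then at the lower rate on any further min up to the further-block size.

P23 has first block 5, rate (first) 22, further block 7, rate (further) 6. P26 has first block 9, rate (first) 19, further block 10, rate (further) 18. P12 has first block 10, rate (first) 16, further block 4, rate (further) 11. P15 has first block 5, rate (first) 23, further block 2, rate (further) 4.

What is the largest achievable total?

377

Treat each block as its own option and order by rate: P15/tier1 23 > P23/tier1 22 > P26/tier1 19 > P26/tier2 18 > P12/tier1 16 > P12/tier2 11 > P23/tier2 6 > P15/tier2 4.
P15/tier1 (23): +5 ; 13 left.
P23/tier1 (22): +5 ; 8 left.
P26/tier1: +8 of 9 at 19; pool empty.
Total = 23×5 + 22×5 + 19×8 = 377.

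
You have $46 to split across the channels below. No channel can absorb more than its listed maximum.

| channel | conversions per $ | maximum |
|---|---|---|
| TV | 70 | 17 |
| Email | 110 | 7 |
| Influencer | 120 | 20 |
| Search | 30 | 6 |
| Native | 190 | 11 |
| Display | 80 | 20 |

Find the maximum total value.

Rank by conversions per $: Native 190 > Influencer 120 > Email 110 > Display 80 > TV 70 > Search 30.
Native: +11 to 11 (cap) — 35 left.
Influencer: +20 to 20 (cap) — 15 left.
Email: +7 to 7 (cap) — 8 left.
Display: +8 (room for 20) → 8. Pool exhausted.
Total = 110×7 + 120×20 + 190×11 + 80×8 = 5900.

5900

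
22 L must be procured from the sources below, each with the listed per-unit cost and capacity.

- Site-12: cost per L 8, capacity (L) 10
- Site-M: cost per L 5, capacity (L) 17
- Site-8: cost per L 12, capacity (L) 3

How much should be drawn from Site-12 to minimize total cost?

Use sources in increasing cost order.
Site-M at 5: take all 17 L → 5 still needed.
Take 5 from Site-12 at 8 to finish.
Site-8: unused.

5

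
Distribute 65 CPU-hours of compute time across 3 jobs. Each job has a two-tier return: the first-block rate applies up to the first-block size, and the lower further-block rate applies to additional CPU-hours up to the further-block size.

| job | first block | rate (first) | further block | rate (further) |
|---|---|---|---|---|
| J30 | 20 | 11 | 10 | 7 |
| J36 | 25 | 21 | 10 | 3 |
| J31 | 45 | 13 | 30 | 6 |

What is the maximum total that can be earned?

Rank every tier by rate: J36/tier1 21 > J31/tier1 13 > J30/tier1 11 > J30/tier2 7 > J31/tier2 6 > J36/tier2 3.
Fill J36 tier1 block (25 at 21) — 40 left.
J31 tier1 at 13: only 40 left, fill 40.
Total = 21×25 + 13×40 = 1045.

1045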